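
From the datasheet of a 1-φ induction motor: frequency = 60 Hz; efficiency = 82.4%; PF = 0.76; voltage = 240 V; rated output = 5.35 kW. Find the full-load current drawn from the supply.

P_out = 5.35 kW = 5350 W
P_in = P_out / η = 5350 / 0.824 = 6493 W
I = P_in / (V·cosφ) = 6493 / (240 × 0.76) = 35.6 A

35.6 A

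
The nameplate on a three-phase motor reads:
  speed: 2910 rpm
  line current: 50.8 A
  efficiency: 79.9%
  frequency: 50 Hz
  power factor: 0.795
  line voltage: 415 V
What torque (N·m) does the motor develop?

P_in = √3·V·I·cosφ = 1.732 × 415 × 50.8 × 0.795 = 29029 W
P_out = η·P_in = 0.799 × 29029 = 23194 W
n = 2910 rpm
ω = 2π×2910/60 = 304.7 rad/s
τ = P_out/ω = 23194/304.7 = 76.1 N·m

76.1 N·m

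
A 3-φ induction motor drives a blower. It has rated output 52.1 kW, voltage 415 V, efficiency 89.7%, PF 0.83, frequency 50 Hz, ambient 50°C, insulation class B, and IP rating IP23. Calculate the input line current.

P_out = 52.1 kW = 52100 W
P_in = P_out / η = 52100 / 0.897 = 58082 W
I_L = P_in / (√3·V_L·cosφ) = 58082 / (1.732 × 415 × 0.83) = 97.4 A

97.4 A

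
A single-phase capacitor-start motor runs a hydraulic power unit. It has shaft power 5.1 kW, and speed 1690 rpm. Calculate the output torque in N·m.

ω = 2π × 1690/60 = 177 rad/s
τ = P/ω = 5100/177 = 28.8 N·m

28.8 N·m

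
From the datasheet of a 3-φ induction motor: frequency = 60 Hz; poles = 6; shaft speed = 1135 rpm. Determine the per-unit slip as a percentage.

5.42 %

n_s = 120f/p = 120×60/6 = 1200 rpm
s = (n_s − n)/n_s = (1200 − 1135)/1200 = 0.0542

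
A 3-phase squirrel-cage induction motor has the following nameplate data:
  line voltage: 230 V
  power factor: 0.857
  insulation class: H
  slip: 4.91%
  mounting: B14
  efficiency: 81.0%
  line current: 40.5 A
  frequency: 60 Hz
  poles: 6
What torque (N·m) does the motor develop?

93.7 N·m

P_in = √3·V·I·cosφ = 1.732 × 230 × 40.5 × 0.857 = 13826 W
P_out = η·P_in = 0.81 × 13826 = 11199 W
n_s = 120×60/6 = 1200 rpm; n = 1200×(1−0.0491) = 1141 rpm
ω = 2π×1141/60 = 119.5 rad/s
τ = P_out/ω = 11199/119.5 = 93.7 N·m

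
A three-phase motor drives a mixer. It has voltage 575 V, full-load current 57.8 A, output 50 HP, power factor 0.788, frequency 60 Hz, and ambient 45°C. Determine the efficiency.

P_out = 50 × 746 = 37300 W
P_in = √3·V_L·I_L·cosφ = 1.732 × 575 × 57.8 × 0.788 = 45360 W
η = P_out / P_in = 37300 / 45360 = 0.822 = 82.2%

82.2 %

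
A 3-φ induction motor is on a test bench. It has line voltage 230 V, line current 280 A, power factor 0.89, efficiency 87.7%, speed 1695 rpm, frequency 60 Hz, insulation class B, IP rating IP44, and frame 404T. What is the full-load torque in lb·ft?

P_in = √3·V·I·cosφ = 1.732 × 230 × 280 × 0.89 = 99271 W
P_out = η·P_in = 0.877 × 99271 = 87061 W
n = 1695 rpm
ω = 2π×1695/60 = 177.5 rad/s
τ = P_out/ω = 87061/177.5 = 490.5 N·m
In lb·ft: 490.5/1.356 = 362 lb·ft

362 lb·ft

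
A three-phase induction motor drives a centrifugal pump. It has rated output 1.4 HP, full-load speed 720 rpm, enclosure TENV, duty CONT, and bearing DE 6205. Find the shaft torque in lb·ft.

10.2 lb·ft

P_out = 1.4 × 746 = 1044 W
ω = 2π × 720/60 = 75.4 rad/s
τ = P_out/ω = 1044/75.4 = 13.85 N·m
In lb·ft: 13.85/1.356 = 10.2 lb·ft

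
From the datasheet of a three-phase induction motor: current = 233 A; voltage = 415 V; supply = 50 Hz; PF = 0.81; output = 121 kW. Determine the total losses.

P_in = √3·V·I·cosφ = 1.732×415×233×0.81 = 135655 W
P_out = 121000 W
Losses = P_in − P_out = 135655 − 121000 = 14655 W

14.7 kW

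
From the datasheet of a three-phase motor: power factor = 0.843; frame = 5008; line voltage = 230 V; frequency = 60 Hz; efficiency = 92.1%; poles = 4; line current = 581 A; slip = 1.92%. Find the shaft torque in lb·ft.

717 lb·ft

P_in = √3·V·I·cosφ = 1.732 × 230 × 581 × 0.843 = 195110 W
P_out = η·P_in = 0.921 × 195110 = 179696 W
n_s = 120×60/4 = 1800 rpm; n = 1800×(1−0.0192) = 1765 rpm
ω = 2π×1765/60 = 184.8 rad/s
τ = P_out/ω = 179696/184.8 = 972.4 N·m
In lb·ft: 972.4/1.356 = 717 lb·ft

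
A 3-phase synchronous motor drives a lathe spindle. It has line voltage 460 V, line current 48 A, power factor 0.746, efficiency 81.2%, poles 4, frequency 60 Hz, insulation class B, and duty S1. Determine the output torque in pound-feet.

P_in = √3·V·I·cosφ = 1.732 × 460 × 48 × 0.746 = 28529 W
P_out = η·P_in = 0.812 × 28529 = 23166 W
n = n_s = 120×60/4 = 1800 rpm (synchronous)
ω = 2π×1800/60 = 188.5 rad/s
τ = P_out/ω = 23166/188.5 = 122.9 N·m
In lb·ft: 122.9/1.356 = 90.6 lb·ft

90.6 lb·ft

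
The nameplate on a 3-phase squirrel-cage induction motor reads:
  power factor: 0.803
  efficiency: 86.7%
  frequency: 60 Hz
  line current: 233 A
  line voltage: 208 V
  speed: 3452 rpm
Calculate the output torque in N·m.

162 N·m

P_in = √3·V·I·cosφ = 1.732 × 208 × 233 × 0.803 = 67404 W
P_out = η·P_in = 0.867 × 67404 = 58439 W
n = 3452 rpm
ω = 2π×3452/60 = 361.5 rad/s
τ = P_out/ω = 58439/361.5 = 162 N·m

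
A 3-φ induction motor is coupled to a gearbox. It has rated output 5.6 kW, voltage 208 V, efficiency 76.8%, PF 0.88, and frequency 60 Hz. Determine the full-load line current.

P_out = 5.6 kW = 5600 W
P_in = P_out / η = 5600 / 0.768 = 7292 W
I_L = P_in / (√3·V_L·cosφ) = 7292 / (1.732 × 208 × 0.88) = 23 A

23 A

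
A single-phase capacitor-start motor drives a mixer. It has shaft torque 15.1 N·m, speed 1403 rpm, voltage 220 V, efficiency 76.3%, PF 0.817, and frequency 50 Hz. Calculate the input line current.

ω = 2π×1403/60 = 146.9 rad/s; P_out = τω = 15.1 × 146.9 = 2218 W
P_in = P_out / η = 2218 / 0.763 = 2907 W
I = P_in / (V·cosφ) = 2907 / (220 × 0.817) = 16.2 A

16.2 A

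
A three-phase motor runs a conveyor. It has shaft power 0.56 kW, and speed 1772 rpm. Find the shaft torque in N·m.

3.02 N·m

ω = 2π × 1772/60 = 185.6 rad/s
τ = P/ω = 560/185.6 = 3.02 N·m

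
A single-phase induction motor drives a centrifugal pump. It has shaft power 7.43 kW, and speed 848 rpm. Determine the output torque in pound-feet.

ω = 2π × 848/60 = 88.8 rad/s
τ = P/ω = 7430/88.8 = 83.67 N·m
In lb·ft: 83.67/1.356 = 61.7 lb·ft

61.7 lb·ft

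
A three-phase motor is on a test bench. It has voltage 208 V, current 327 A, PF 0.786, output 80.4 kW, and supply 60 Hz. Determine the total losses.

P_in = √3·V·I·cosφ = 1.732×208×327×0.786 = 92594 W
P_out = 80400 W
Losses = P_in − P_out = 92594 − 80400 = 12194 W

12200 W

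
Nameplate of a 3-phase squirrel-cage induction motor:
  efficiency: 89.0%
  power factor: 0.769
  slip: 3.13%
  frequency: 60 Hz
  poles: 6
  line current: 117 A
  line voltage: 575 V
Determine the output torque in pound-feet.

483 lb·ft

P_in = √3·V·I·cosφ = 1.732 × 575 × 117 × 0.769 = 89604 W
P_out = η·P_in = 0.89 × 89604 = 79748 W
n_s = 120×60/6 = 1200 rpm; n = 1200×(1−0.0313) = 1162 rpm
ω = 2π×1162/60 = 121.7 rad/s
τ = P_out/ω = 79748/121.7 = 655.3 N·m
In lb·ft: 655.3/1.356 = 483 lb·ft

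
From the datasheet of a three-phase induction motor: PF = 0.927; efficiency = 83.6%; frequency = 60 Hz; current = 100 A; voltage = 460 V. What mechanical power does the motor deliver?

61.7 kW

P_in = √3·V·I·cosφ = 1.732 × 460 × 100 × 0.927 = 73856 W
P_out = η·P_in = 0.836 × 73856 = 61744 W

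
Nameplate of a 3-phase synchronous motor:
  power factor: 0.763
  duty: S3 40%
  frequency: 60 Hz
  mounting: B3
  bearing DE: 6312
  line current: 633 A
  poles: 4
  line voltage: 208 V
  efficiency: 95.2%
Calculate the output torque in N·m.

P_in = √3·V·I·cosφ = 1.732 × 208 × 633 × 0.763 = 173996 W
P_out = η·P_in = 0.952 × 173996 = 165644 W
n = n_s = 120×60/4 = 1800 rpm (synchronous)
ω = 2π×1800/60 = 188.5 rad/s
τ = P_out/ω = 165644/188.5 = 879 N·m

879 N·m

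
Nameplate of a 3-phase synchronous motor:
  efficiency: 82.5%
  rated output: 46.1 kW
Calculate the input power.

55.9 kW

P_out = 46100 W
P_in = P_out/η = 46100/0.825 = 55879 W = 55.9 kW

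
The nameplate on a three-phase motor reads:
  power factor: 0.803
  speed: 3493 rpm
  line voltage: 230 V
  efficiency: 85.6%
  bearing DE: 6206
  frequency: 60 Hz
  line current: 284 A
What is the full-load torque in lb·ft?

157 lb·ft

P_in = √3·V·I·cosφ = 1.732 × 230 × 284 × 0.803 = 90847 W
P_out = η·P_in = 0.856 × 90847 = 77765 W
n = 3493 rpm
ω = 2π×3493/60 = 365.8 rad/s
τ = P_out/ω = 77765/365.8 = 212.6 N·m
In lb·ft: 212.6/1.356 = 157 lb·ft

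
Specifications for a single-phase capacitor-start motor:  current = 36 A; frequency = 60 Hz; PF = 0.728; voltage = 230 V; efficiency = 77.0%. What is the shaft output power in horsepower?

P_in = V·I·cosφ = 230 × 36 × 0.728 = 6028 W
P_out = η·P_in = 0.77 × 6028 = 4642 W
= 4642/746 = 6.22 HP

6.22 HP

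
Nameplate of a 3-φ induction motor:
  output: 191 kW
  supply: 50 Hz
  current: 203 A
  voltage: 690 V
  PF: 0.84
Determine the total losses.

12800 W

P_in = √3·V·I·cosφ = 1.732×690×203×0.84 = 203785 W
P_out = 191000 W
Losses = P_in − P_out = 203785 − 191000 = 12785 W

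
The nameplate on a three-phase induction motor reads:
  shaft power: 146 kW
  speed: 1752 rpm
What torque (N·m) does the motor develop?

ω = 2π × 1752/60 = 183.5 rad/s
τ = P/ω = 146000/183.5 = 796 N·m

796 N·m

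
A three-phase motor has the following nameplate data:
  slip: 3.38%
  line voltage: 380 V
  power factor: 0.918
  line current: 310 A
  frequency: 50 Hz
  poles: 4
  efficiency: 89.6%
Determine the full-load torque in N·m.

P_in = √3·V·I·cosφ = 1.732 × 380 × 310 × 0.918 = 187299 W
P_out = η·P_in = 0.896 × 187299 = 167820 W
n_s = 120×50/4 = 1500 rpm; n = 1500×(1−0.0338) = 1449 rpm
ω = 2π×1449/60 = 151.7 rad/s
τ = P_out/ω = 167820/151.7 = 1110 N·m

1110 N·m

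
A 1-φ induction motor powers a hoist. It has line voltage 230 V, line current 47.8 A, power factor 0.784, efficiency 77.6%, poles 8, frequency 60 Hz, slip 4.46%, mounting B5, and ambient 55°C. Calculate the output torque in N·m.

74.3 N·m

P_in = V·I·cosφ = 230 × 47.8 × 0.784 = 8619 W
P_out = η·P_in = 0.776 × 8619 = 6688 W
n_s = 120×60/8 = 900 rpm; n = 900×(1−0.0446) = 860 rpm
ω = 2π×860/60 = 90.06 rad/s
τ = P_out/ω = 6688/90.06 = 74.3 N·m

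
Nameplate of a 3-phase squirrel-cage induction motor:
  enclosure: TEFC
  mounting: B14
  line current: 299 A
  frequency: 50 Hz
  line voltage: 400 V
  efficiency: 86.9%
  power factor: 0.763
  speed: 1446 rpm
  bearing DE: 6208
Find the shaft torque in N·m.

P_in = √3·V·I·cosφ = 1.732 × 400 × 299 × 0.763 = 158053 W
P_out = η·P_in = 0.869 × 158053 = 137348 W
n = 1446 rpm
ω = 2π×1446/60 = 151.4 rad/s
τ = P_out/ω = 137348/151.4 = 907 N·m

907 N·m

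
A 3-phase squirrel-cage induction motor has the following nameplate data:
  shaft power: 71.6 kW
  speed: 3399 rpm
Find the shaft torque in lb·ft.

ω = 2π × 3399/60 = 355.9 rad/s
τ = P/ω = 71600/355.9 = 201.2 N·m
In lb·ft: 201.2/1.356 = 148 lb·ft

148 lb·ft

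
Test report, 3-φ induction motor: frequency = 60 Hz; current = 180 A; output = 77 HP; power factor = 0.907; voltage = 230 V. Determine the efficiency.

P_out = 77 × 746 = 57442 W
P_in = √3·V_L·I_L·cosφ = 1.732 × 230 × 180 × 0.907 = 65036 W
η = P_out / P_in = 57442 / 65036 = 0.883 = 88.3%

88.3 %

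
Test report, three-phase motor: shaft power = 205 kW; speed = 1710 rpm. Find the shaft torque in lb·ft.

ω = 2π × 1710/60 = 179.1 rad/s
τ = P/ω = 205000/179.1 = 1145 N·m
In lb·ft: 1145/1.356 = 844 lb·ft

844 lb·ft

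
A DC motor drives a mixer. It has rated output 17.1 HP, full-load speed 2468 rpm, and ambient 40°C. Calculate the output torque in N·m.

P_out = 17.1 × 746 = 12757 W
ω = 2π × 2468/60 = 258.4 rad/s
τ = P_out/ω = 12757/258.4 = 49.4 N·m

49.4 N·m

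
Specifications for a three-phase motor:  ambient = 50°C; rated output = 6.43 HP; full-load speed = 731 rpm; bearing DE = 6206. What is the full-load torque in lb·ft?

46.2 lb·ft

P_out = 6.43 × 746 = 4797 W
ω = 2π × 731/60 = 76.55 rad/s
τ = P_out/ω = 4797/76.55 = 62.66 N·m
In lb·ft: 62.66/1.356 = 46.2 lb·ft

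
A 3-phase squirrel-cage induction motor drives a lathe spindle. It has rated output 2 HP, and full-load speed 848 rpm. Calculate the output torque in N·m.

P_out = 2 × 746 = 1492 W
ω = 2π × 848/60 = 88.8 rad/s
τ = P_out/ω = 1492/88.8 = 16.8 N·m

16.8 N·m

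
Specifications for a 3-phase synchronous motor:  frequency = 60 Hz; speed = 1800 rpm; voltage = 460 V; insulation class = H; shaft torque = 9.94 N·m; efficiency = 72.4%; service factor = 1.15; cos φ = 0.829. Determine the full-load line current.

3.92 A

ω = 2π×1800/60 = 188.5 rad/s; P_out = τω = 9.94 × 188.5 = 1874 W
P_in = P_out / η = 1874 / 0.724 = 2588 W
I_L = P_in / (√3·V_L·cosφ) = 2588 / (1.732 × 460 × 0.829) = 3.92 A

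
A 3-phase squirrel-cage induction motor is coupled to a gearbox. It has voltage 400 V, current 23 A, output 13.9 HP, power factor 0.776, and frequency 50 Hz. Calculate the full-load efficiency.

P_out = 13.9 × 746 = 10369 W
P_in = √3·V_L·I_L·cosφ = 1.732 × 400 × 23 × 0.776 = 12365 W
η = P_out / P_in = 10369 / 12365 = 0.839 = 83.9%

83.9 %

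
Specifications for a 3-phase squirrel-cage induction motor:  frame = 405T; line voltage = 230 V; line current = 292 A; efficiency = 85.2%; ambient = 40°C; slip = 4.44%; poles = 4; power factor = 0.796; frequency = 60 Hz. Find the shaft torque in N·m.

438 N·m

P_in = √3·V·I·cosφ = 1.732 × 230 × 292 × 0.796 = 92592 W
P_out = η·P_in = 0.852 × 92592 = 78888 W
n_s = 120×60/4 = 1800 rpm; n = 1800×(1−0.0444) = 1720 rpm
ω = 2π×1720/60 = 180.1 rad/s
τ = P_out/ω = 78888/180.1 = 438 N·m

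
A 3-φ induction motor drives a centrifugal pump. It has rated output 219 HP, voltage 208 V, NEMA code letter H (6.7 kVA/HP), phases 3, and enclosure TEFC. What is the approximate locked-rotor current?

4070 A

S_LR = 6.7 × 219 = 1467.3 kVA
I_LR = S_LR/(√3·V_L) = 1467300/(1.732×208) = 4070 A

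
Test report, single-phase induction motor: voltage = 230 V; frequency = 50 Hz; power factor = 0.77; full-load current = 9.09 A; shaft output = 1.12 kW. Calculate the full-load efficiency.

P_out = 1.12 kW = 1120 W
P_in = V·I·cosφ = 230 × 9.09 × 0.77 = 1610 W
η = P_out / P_in = 1120 / 1610 = 0.696 = 69.6%

69.6 %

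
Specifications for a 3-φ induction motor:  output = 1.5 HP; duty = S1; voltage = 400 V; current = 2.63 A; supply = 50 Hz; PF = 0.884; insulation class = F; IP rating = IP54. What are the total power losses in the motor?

492 W

P_in = √3·V·I·cosφ = 1.732×400×2.63×0.884 = 1611 W
P_out = 1.5×746 = 1119 W
Losses = P_in − P_out = 1611 − 1119 = 492 W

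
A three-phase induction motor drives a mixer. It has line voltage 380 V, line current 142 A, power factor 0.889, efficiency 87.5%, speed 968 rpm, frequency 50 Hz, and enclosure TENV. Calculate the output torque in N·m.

717 N·m

P_in = √3·V·I·cosφ = 1.732 × 380 × 142 × 0.889 = 83085 W
P_out = η·P_in = 0.875 × 83085 = 72699 W
n = 968 rpm
ω = 2π×968/60 = 101.4 rad/s
τ = P_out/ω = 72699/101.4 = 717 N·m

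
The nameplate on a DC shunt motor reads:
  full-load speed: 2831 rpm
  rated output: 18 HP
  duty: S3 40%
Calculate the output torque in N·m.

P_out = 18 × 746 = 13428 W
ω = 2π × 2831/60 = 296.5 rad/s
τ = P_out/ω = 13428/296.5 = 45.3 N·m

45.3 N·m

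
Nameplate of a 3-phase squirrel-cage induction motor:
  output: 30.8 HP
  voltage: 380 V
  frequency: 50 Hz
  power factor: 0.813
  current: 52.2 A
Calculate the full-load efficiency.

P_out = 30.8 × 746 = 22977 W
P_in = √3·V_L·I_L·cosφ = 1.732 × 380 × 52.2 × 0.813 = 27931 W
η = P_out / P_in = 22977 / 27931 = 0.823 = 82.3%

82.3 %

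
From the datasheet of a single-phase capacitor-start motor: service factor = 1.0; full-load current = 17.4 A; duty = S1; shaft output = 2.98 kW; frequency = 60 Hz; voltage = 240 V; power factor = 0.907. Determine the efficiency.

78.7 %

P_out = 2.98 kW = 2980 W
P_in = V·I·cosφ = 240 × 17.4 × 0.907 = 3788 W
η = P_out / P_in = 2980 / 3788 = 0.787 = 78.7%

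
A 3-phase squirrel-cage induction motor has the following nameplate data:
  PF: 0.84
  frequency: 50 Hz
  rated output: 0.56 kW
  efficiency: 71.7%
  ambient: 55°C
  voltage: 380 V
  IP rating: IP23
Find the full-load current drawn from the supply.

P_out = 0.56 kW = 560 W
P_in = P_out / η = 560 / 0.717 = 781 W
I_L = P_in / (√3·V_L·cosφ) = 781 / (1.732 × 380 × 0.84) = 1.41 A

1.41 A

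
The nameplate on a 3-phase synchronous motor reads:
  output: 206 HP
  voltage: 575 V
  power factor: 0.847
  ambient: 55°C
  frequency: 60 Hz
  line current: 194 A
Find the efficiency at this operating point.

93.9 %

P_out = 206 × 746 = 153676 W
P_in = √3·V_L·I_L·cosφ = 1.732 × 575 × 194 × 0.847 = 163644 W
η = P_out / P_in = 153676 / 163644 = 0.939 = 93.9%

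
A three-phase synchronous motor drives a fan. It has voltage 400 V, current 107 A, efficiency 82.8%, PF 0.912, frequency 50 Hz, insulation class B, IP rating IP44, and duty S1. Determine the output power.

P_in = √3·V·I·cosφ = 1.732 × 400 × 107 × 0.912 = 67606 W
P_out = η·P_in = 0.828 × 67606 = 55978 W

56 kW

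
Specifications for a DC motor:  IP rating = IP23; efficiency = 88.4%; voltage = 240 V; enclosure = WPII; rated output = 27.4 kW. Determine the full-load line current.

P_out = 27.4 kW = 27400 W
P_in = P_out / η = 27400 / 0.884 = 30995 W
I = P_in / V = 30995 / 240 = 129 A

129 A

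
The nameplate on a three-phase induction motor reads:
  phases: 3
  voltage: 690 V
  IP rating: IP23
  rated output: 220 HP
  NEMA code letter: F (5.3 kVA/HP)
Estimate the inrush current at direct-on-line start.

S_LR = 5.3 × 220 = 1166 kVA
I_LR = S_LR/(√3·V_L) = 1166000/(1.732×690) = 976 A

976 A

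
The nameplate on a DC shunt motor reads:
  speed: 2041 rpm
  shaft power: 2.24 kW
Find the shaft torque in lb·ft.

ω = 2π × 2041/60 = 213.7 rad/s
τ = P/ω = 2240/213.7 = 10.48 N·m
In lb·ft: 10.48/1.356 = 7.73 lb·ft

7.73 lb·ft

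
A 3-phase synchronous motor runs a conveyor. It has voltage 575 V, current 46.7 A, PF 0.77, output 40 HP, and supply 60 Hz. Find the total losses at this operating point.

P_in = √3·V·I·cosφ = 1.732×575×46.7×0.77 = 35812 W
P_out = 40×746 = 29840 W
Losses = P_in − P_out = 35812 − 29840 = 5972 W

5970 W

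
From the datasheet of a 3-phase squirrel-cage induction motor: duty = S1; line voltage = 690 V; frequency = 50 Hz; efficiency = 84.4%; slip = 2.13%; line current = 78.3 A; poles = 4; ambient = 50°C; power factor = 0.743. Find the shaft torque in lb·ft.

282 lb·ft

P_in = √3·V·I·cosφ = 1.732 × 690 × 78.3 × 0.743 = 69526 W
P_out = η·P_in = 0.844 × 69526 = 58680 W
n_s = 120×50/4 = 1500 rpm; n = 1500×(1−0.0213) = 1468 rpm
ω = 2π×1468/60 = 153.7 rad/s
τ = P_out/ω = 58680/153.7 = 381.8 N·m
In lb·ft: 381.8/1.356 = 282 lb·ft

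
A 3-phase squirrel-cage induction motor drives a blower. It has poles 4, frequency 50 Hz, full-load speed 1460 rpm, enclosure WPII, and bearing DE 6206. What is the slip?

n_s = 120f/p = 120×50/4 = 1500 rpm
s = (n_s − n)/n_s = (1500 − 1460)/1500 = 0.0267

2.7 %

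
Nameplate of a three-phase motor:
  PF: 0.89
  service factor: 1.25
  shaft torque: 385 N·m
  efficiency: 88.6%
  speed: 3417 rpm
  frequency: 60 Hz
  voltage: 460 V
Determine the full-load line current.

ω = 2π×3417/60 = 357.8 rad/s; P_out = τω = 385 × 357.8 = 137753 W
P_in = P_out / η = 137753 / 0.886 = 155477 W
I_L = P_in / (√3·V_L·cosφ) = 155477 / (1.732 × 460 × 0.89) = 219 A

219 A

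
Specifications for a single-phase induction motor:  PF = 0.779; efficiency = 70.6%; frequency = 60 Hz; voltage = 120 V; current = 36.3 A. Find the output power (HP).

3.21 HP

P_in = V·I·cosφ = 120 × 36.3 × 0.779 = 3393 W
P_out = η·P_in = 0.706 × 3393 = 2395 W
= 2395/746 = 3.21 HP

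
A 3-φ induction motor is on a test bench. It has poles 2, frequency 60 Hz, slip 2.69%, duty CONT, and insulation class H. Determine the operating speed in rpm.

n_s = 120f/p = 120×60/2 = 3600 rpm
n = n_s(1 − s) = 3600 × (1 − 0.0269) = 3503 rpm

3503 rpm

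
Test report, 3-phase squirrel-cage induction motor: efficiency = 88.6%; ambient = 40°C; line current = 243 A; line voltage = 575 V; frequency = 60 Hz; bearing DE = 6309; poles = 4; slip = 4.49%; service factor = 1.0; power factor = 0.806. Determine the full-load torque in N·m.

P_in = √3·V·I·cosφ = 1.732 × 575 × 243 × 0.806 = 195055 W
P_out = η·P_in = 0.886 × 195055 = 172819 W
n_s = 120×60/4 = 1800 rpm; n = 1800×(1−0.0449) = 1719 rpm
ω = 2π×1719/60 = 180 rad/s
τ = P_out/ω = 172819/180 = 960 N·m

960 N·m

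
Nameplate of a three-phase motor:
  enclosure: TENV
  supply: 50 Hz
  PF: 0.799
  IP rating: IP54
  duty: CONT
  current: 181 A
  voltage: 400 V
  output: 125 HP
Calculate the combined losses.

P_in = √3·V·I·cosφ = 1.732×400×181×0.799 = 100192 W
P_out = 125×746 = 93250 W
Losses = P_in − P_out = 100192 − 93250 = 6942 W

6.94 kW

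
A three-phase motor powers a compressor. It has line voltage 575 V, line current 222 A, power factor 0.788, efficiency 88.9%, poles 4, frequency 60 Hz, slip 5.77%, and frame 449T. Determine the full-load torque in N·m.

872 N·m

P_in = √3·V·I·cosφ = 1.732 × 575 × 222 × 0.788 = 174219 W
P_out = η·P_in = 0.889 × 174219 = 154881 W
n_s = 120×60/4 = 1800 rpm; n = 1800×(1−0.0577) = 1696 rpm
ω = 2π×1696/60 = 177.6 rad/s
τ = P_out/ω = 154881/177.6 = 872 N·m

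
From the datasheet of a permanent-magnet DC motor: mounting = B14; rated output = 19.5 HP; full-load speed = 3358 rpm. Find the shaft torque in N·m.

P_out = 19.5 × 746 = 14547 W
ω = 2π × 3358/60 = 351.6 rad/s
τ = P_out/ω = 14547/351.6 = 41.4 N·m

41.4 N·m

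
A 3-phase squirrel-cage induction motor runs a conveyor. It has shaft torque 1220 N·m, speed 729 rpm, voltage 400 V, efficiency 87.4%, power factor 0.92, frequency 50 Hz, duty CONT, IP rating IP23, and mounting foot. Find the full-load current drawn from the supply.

ω = 2π×729/60 = 76.34 rad/s; P_out = τω = 1220 × 76.34 = 93135 W
P_in = P_out / η = 93135 / 0.874 = 106562 W
I_L = P_in / (√3·V_L·cosφ) = 106562 / (1.732 × 400 × 0.92) = 167 A

167 A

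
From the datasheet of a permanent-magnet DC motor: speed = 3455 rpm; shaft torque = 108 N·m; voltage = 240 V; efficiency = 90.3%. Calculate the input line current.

180 A

ω = 2π×3455/60 = 361.8 rad/s; P_out = τω = 108 × 361.8 = 39074 W
P_in = P_out / η = 39074 / 0.903 = 43271 W
I = P_in / V = 43271 / 240 = 180 A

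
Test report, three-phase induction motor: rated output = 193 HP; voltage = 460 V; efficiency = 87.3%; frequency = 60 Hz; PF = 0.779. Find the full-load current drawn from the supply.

266 A

P_out = 193 × 746 = 143978 W
P_in = P_out / η = 143978 / 0.873 = 164923 W
I_L = P_in / (√3·V_L·cosφ) = 164923 / (1.732 × 460 × 0.779) = 266 A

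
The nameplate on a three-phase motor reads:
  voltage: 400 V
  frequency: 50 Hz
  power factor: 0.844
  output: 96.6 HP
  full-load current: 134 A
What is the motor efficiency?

P_out = 96.6 × 746 = 72064 W
P_in = √3·V_L·I_L·cosφ = 1.732 × 400 × 134 × 0.844 = 78353 W
η = P_out / P_in = 72064 / 78353 = 0.920 = 92.0%

92.0 %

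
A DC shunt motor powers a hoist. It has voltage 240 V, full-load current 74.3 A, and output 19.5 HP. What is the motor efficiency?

81.6 %

P_out = 19.5 × 746 = 14547 W
P_in = V·I = 240 × 74.3 = 17832 W
η = P_out / P_in = 14547 / 17832 = 0.816 = 81.6%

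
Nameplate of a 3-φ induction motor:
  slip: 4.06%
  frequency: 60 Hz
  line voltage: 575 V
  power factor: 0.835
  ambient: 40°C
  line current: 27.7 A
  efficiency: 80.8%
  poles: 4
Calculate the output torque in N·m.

103 N·m

P_in = √3·V·I·cosφ = 1.732 × 575 × 27.7 × 0.835 = 23035 W
P_out = η·P_in = 0.808 × 23035 = 18612 W
n_s = 120×60/4 = 1800 rpm; n = 1800×(1−0.0406) = 1727 rpm
ω = 2π×1727/60 = 180.9 rad/s
τ = P_out/ω = 18612/180.9 = 103 N·m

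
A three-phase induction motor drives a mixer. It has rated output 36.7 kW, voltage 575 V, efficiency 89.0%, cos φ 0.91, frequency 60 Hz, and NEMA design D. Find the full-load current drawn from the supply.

45.5 A

P_out = 36.7 kW = 36700 W
P_in = P_out / η = 36700 / 0.890 = 41236 W
I_L = P_in / (√3·V_L·cosφ) = 41236 / (1.732 × 575 × 0.91) = 45.5 A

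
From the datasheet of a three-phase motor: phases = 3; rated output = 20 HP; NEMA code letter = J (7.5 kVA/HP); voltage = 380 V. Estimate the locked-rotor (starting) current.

228 A

S_LR = 7.5 × 20 = 150 kVA
I_LR = S_LR/(√3·V_L) = 150000/(1.732×380) = 228 A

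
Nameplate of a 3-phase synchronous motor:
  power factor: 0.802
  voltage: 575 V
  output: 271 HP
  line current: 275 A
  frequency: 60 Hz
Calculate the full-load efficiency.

92.0 %

P_out = 271 × 746 = 202166 W
P_in = √3·V_L·I_L·cosφ = 1.732 × 575 × 275 × 0.802 = 219646 W
η = P_out / P_in = 202166 / 219646 = 0.920 = 92.0%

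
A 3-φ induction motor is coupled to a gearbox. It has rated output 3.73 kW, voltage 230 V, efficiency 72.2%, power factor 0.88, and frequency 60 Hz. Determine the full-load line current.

14.7 A

P_out = 3.73 kW = 3730 W
P_in = P_out / η = 3730 / 0.722 = 5166 W
I_L = P_in / (√3·V_L·cosφ) = 5166 / (1.732 × 230 × 0.88) = 14.7 A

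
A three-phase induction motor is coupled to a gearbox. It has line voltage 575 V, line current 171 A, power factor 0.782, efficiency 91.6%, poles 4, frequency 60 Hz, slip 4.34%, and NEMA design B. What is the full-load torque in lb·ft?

P_in = √3·V·I·cosφ = 1.732 × 575 × 171 × 0.782 = 133174 W
P_out = η·P_in = 0.916 × 133174 = 121987 W
n_s = 120×60/4 = 1800 rpm; n = 1800×(1−0.0434) = 1722 rpm
ω = 2π×1722/60 = 180.3 rad/s
τ = P_out/ω = 121987/180.3 = 676.6 N·m
In lb·ft: 676.6/1.356 = 499 lb·ft

499 lb·ft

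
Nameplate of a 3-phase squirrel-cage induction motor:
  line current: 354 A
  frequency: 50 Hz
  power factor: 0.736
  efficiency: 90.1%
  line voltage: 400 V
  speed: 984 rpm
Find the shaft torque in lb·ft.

P_in = √3·V·I·cosφ = 1.732 × 400 × 354 × 0.736 = 180505 W
P_out = η·P_in = 0.901 × 180505 = 162635 W
n = 984 rpm
ω = 2π×984/60 = 103 rad/s
τ = P_out/ω = 162635/103 = 1579 N·m
In lb·ft: 1579/1.356 = 1160 lb·ft

1160 lb·ft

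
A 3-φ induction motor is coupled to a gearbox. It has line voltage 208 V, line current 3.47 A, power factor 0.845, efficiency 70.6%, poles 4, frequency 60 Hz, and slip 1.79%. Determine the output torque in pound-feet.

P_in = √3·V·I·cosφ = 1.732 × 208 × 3.47 × 0.845 = 1056 W
P_out = η·P_in = 0.706 × 1056 = 746 W
n_s = 120×60/4 = 1800 rpm; n = 1800×(1−0.0179) = 1768 rpm
ω = 2π×1768/60 = 185.1 rad/s
τ = P_out/ω = 746/185.1 = 4.03 N·m
In lb·ft: 4.03/1.356 = 2.97 lb·ft

2.97 lb·ft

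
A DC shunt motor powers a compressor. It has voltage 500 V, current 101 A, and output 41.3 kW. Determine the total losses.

9.2 kW

P_in = V·I = 500×101 = 50500 W
P_out = 41300 W
Losses = P_in − P_out = 50500 − 41300 = 9200 W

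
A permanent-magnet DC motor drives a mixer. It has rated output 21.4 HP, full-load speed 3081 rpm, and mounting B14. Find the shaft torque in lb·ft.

36.5 lb·ft

P_out = 21.4 × 746 = 15964 W
ω = 2π × 3081/60 = 322.6 rad/s
τ = P_out/ω = 15964/322.6 = 49.49 N·m
In lb·ft: 49.49/1.356 = 36.5 lb·ft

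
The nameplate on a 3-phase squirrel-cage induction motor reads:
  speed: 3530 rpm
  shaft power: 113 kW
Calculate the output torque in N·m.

ω = 2π × 3530/60 = 369.7 rad/s
τ = P/ω = 113000/369.7 = 306 N·m

306 N·m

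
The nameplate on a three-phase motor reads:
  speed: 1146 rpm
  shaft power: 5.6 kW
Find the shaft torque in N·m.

ω = 2π × 1146/60 = 120 rad/s
τ = P/ω = 5600/120 = 46.7 N·m

46.7 N·m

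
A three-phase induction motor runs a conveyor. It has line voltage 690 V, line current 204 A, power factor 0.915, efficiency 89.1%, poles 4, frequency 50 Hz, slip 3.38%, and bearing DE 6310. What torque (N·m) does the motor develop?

1310 N·m

P_in = √3·V·I·cosφ = 1.732 × 690 × 204 × 0.915 = 223074 W
P_out = η·P_in = 0.891 × 223074 = 198759 W
n_s = 120×50/4 = 1500 rpm; n = 1500×(1−0.0338) = 1449 rpm
ω = 2π×1449/60 = 151.7 rad/s
τ = P_out/ω = 198759/151.7 = 1310 N·m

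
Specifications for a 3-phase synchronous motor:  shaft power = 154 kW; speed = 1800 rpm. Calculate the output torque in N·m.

817 N·m

ω = 2π × 1800/60 = 188.5 rad/s
τ = P/ω = 154000/188.5 = 817 N·m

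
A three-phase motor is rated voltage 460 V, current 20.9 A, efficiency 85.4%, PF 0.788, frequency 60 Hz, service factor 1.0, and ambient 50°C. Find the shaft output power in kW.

11.2 kW

P_in = √3·V·I·cosφ = 1.732 × 460 × 20.9 × 0.788 = 13121 W
P_out = η·P_in = 0.854 × 13121 = 11205 W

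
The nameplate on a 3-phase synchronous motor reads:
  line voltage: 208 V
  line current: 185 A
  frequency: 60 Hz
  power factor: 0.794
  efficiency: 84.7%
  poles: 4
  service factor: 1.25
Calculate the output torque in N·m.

238 N·m

P_in = √3·V·I·cosφ = 1.732 × 208 × 185 × 0.794 = 52918 W
P_out = η·P_in = 0.847 × 52918 = 44822 W
n = n_s = 120×60/4 = 1800 rpm (synchronous)
ω = 2π×1800/60 = 188.5 rad/s
τ = P_out/ω = 44822/188.5 = 238 N·m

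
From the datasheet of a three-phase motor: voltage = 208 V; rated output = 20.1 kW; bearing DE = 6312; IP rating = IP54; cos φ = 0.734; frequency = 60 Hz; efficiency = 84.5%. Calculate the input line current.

90 A

P_out = 20.1 kW = 20100 W
P_in = P_out / η = 20100 / 0.845 = 23787 W
I_L = P_in / (√3·V_L·cosφ) = 23787 / (1.732 × 208 × 0.734) = 90 A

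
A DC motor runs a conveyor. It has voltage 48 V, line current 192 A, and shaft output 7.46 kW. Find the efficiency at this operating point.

P_out = 7.46 kW = 7460 W
P_in = V·I = 48 × 192 = 9216 W
η = P_out / P_in = 7460 / 9216 = 0.809 = 80.9%

80.9 %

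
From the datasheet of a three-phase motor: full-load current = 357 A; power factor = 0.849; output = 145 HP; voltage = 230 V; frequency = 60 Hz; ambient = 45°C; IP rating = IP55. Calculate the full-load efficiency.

P_out = 145 × 746 = 108170 W
P_in = √3·V_L·I_L·cosφ = 1.732 × 230 × 357 × 0.849 = 120740 W
η = P_out / P_in = 108170 / 120740 = 0.896 = 89.6%

89.6 %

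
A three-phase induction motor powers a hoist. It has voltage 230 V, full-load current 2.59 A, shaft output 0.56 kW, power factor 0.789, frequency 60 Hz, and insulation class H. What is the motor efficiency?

68.8 %

P_out = 0.56 kW = 560 W
P_in = √3·V_L·I_L·cosφ = 1.732 × 230 × 2.59 × 0.789 = 814 W
η = P_out / P_in = 560 / 814 = 0.688 = 68.8%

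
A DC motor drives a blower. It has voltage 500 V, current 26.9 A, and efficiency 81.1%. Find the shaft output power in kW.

P_in = V·I = 500 × 26.9 = 13450 W
P_out = η·P_in = 0.811 × 13450 = 10908 W

10.9 kW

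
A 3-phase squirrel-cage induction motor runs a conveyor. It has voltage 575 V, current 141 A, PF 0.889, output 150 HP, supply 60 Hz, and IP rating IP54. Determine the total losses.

12.9 kW

P_in = √3·V·I·cosφ = 1.732×575×141×0.889 = 124835 W
P_out = 150×746 = 111900 W
Losses = P_in − P_out = 124835 − 111900 = 12935 W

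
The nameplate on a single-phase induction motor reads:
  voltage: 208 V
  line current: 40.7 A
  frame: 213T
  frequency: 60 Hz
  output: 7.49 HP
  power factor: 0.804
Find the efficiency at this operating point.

P_out = 7.49 × 746 = 5588 W
P_in = V·I·cosφ = 208 × 40.7 × 0.804 = 6806 W
η = P_out / P_in = 5588 / 6806 = 0.821 = 82.1%

82.1 %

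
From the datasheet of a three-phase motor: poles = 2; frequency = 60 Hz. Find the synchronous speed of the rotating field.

n_s = 120f/p = 120×60/2 = 3600 rpm

3600 rpm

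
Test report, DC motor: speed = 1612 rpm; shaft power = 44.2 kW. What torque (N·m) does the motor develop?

ω = 2π × 1612/60 = 168.8 rad/s
τ = P/ω = 44200/168.8 = 262 N·m

262 N·m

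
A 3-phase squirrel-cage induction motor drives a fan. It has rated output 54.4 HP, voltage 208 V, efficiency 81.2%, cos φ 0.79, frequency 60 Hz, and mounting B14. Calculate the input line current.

P_out = 54.4 × 746 = 40582 W
P_in = P_out / η = 40582 / 0.812 = 49978 W
I_L = P_in / (√3·V_L·cosφ) = 49978 / (1.732 × 208 × 0.79) = 176 A

176 A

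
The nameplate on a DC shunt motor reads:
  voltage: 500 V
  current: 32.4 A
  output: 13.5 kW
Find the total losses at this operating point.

P_in = V·I = 500×32.4 = 16200 W
P_out = 13500 W
Losses = P_in − P_out = 16200 − 13500 = 2700 W

2700 W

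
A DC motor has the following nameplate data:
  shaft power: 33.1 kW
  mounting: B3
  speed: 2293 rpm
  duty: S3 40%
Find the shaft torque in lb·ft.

ω = 2π × 2293/60 = 240.1 rad/s
τ = P/ω = 33100/240.1 = 137.9 N·m
In lb·ft: 137.9/1.356 = 102 lb·ft

102 lb·ft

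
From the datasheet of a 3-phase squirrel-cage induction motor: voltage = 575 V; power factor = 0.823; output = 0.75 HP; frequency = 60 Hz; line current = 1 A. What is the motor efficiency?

P_out = 0.75 × 746 = 560 W
P_in = √3·V_L·I_L·cosφ = 1.732 × 575 × 1 × 0.823 = 820 W
η = P_out / P_in = 560 / 820 = 0.683 = 68.3%

68.3 %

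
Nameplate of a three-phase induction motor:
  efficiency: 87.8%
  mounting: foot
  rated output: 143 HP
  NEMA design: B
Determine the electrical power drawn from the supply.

122 kW

P_out = 143 × 746 = 106678 W
P_in = P_out/η = 106678/0.878 = 121501 W = 122 kW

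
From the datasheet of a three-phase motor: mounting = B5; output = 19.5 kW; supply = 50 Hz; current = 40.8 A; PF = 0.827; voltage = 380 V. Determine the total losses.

P_in = √3·V·I·cosφ = 1.732×380×40.8×0.827 = 22207 W
P_out = 19500 W
Losses = P_in − P_out = 22207 − 19500 = 2707 W

2710 W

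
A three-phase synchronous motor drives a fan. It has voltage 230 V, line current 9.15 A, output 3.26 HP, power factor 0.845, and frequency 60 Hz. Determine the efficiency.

P_out = 3.26 × 746 = 2432 W
P_in = √3·V_L·I_L·cosφ = 1.732 × 230 × 9.15 × 0.845 = 3080 W
η = P_out / P_in = 2432 / 3080 = 0.790 = 79.0%

79.0 %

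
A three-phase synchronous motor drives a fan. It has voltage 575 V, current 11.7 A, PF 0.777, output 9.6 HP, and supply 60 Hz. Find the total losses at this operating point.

P_in = √3·V·I·cosφ = 1.732×575×11.7×0.777 = 9054 W
P_out = 9.6×746 = 7162 W
Losses = P_in − P_out = 9054 − 7162 = 1892 W

1.89 kW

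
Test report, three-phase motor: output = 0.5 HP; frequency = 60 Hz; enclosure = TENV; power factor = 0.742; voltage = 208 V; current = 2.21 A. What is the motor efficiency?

63.1 %

P_out = 0.5 × 746 = 373 W
P_in = √3·V_L·I_L·cosφ = 1.732 × 208 × 2.21 × 0.742 = 591 W
η = P_out / P_in = 373 / 591 = 0.631 = 63.1%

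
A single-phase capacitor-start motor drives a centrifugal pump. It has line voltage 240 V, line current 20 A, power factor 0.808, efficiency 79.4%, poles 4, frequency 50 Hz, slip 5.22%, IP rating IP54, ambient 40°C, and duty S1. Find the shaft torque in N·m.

P_in = V·I·cosφ = 240 × 20 × 0.808 = 3878 W
P_out = η·P_in = 0.794 × 3878 = 3079 W
n_s = 120×50/4 = 1500 rpm; n = 1500×(1−0.0522) = 1422 rpm
ω = 2π×1422/60 = 148.9 rad/s
τ = P_out/ω = 3079/148.9 = 20.7 N·m

20.7 N·m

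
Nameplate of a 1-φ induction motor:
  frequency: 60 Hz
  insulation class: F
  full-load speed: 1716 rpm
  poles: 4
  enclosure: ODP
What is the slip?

4.7 %

n_s = 120f/p = 120×60/4 = 1800 rpm
s = (n_s − n)/n_s = (1800 − 1716)/1800 = 0.0467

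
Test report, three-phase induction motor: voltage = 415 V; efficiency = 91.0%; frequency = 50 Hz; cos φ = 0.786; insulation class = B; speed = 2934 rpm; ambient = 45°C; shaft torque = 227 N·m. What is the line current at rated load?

ω = 2π×2934/60 = 307.2 rad/s; P_out = τω = 227 × 307.2 = 69734 W
P_in = P_out / η = 69734 / 0.910 = 76631 W
I_L = P_in / (√3·V_L·cosφ) = 76631 / (1.732 × 415 × 0.786) = 136 A

136 A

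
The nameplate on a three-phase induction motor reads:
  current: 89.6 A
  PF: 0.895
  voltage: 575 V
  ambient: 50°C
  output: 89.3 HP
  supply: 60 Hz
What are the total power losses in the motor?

13200 W

P_in = √3·V·I·cosφ = 1.732×575×89.6×0.895 = 79863 W
P_out = 89.3×746 = 66618 W
Losses = P_in − P_out = 79863 − 66618 = 13245 W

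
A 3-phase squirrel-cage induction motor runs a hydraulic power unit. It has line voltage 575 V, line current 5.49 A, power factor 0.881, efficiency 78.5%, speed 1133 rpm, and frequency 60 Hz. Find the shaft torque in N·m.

P_in = √3·V·I·cosφ = 1.732 × 575 × 5.49 × 0.881 = 4817 W
P_out = η·P_in = 0.785 × 4817 = 3781 W
n = 1133 rpm
ω = 2π×1133/60 = 118.6 rad/s
τ = P_out/ω = 3781/118.6 = 31.9 N·m

31.9 N·m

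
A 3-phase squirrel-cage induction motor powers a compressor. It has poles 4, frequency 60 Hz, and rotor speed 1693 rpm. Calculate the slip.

n_s = 120f/p = 120×60/4 = 1800 rpm
s = (n_s − n)/n_s = (1800 − 1693)/1800 = 0.0594

5.94 %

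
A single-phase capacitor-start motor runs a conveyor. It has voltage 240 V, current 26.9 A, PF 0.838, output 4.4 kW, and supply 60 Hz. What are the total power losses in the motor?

1010 W

P_in = V·I·cosφ = 240×26.9×0.838 = 5410 W
P_out = 4400 W
Losses = P_in − P_out = 5410 − 4400 = 1010 W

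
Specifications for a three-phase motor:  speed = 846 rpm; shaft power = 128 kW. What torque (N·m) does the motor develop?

1440 N·m

ω = 2π × 846/60 = 88.59 rad/s
τ = P/ω = 128000/88.59 = 1440 N·m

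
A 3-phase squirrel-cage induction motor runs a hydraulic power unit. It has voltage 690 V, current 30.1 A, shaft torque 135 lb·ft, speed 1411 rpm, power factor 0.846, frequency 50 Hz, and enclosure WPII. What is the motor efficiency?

τ = 135 lb·ft × 1.356 = 183.1 N·m
ω = 2π × 1411/60 = 147.8 rad/s; P_out = τω = 183.1 × 147.8 = 27062 W
P_in = √3·V_L·I_L·cosφ = 1.732 × 690 × 30.1 × 0.846 = 30432 W
η = P_out / P_in = 27062 / 30432 = 0.889 = 88.9%

88.9 %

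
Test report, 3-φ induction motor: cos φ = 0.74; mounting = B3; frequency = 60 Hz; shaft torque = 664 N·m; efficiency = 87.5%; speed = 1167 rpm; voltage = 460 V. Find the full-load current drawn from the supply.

ω = 2π×1167/60 = 122.2 rad/s; P_out = τω = 664 × 122.2 = 81141 W
P_in = P_out / η = 81141 / 0.875 = 92733 W
I_L = P_in / (√3·V_L·cosφ) = 92733 / (1.732 × 460 × 0.74) = 157 A

157 A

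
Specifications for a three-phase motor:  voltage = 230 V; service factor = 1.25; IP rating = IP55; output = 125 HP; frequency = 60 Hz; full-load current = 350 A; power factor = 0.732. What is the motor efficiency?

P_out = 125 × 746 = 93250 W
P_in = √3·V_L·I_L·cosφ = 1.732 × 230 × 350 × 0.732 = 102060 W
η = P_out / P_in = 93250 / 102060 = 0.914 = 91.4%

91.4 %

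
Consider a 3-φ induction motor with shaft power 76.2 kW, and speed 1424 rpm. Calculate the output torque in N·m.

ω = 2π × 1424/60 = 149.1 rad/s
τ = P/ω = 76200/149.1 = 511 N·m

511 N·m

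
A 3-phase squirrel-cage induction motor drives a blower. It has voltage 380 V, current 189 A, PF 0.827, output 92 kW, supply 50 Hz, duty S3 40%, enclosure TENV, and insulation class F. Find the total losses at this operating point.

P_in = √3·V·I·cosφ = 1.732×380×189×0.827 = 102872 W
P_out = 92000 W
Losses = P_in − P_out = 102872 − 92000 = 10872 W

10.9 kW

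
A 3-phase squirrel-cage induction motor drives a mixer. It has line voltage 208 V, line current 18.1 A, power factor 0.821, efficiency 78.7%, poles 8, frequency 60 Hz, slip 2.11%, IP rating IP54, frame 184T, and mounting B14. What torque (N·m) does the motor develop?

P_in = √3·V·I·cosφ = 1.732 × 208 × 18.1 × 0.821 = 5353 W
P_out = η·P_in = 0.787 × 5353 = 4213 W
n_s = 120×60/8 = 900 rpm; n = 900×(1−0.0211) = 881 rpm
ω = 2π×881/60 = 92.26 rad/s
τ = P_out/ω = 4213/92.26 = 45.7 N·m

45.7 N·m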